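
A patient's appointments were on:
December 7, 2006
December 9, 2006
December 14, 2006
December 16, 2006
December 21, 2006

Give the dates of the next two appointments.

December 23, 2006; December 28, 2006

Gaps: 2, 5, 2, 5 days — not constant, but cyclic with period 2.
The events fall on every Thursday and Saturday.
The following Saturday is December 23, 2006.
The following Thursday is December 28, 2006.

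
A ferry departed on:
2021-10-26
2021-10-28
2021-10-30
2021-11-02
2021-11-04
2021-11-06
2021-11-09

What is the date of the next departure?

The gap pattern 2, 2, 3, 2, 2, 3 repeats every 3 events.
These are the Tuesdays, Thursdays and Saturdays of each week.
The following Thursday is 2021-11-11.

2021-11-11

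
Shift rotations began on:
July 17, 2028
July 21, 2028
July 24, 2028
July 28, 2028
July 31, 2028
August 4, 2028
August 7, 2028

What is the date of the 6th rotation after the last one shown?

Every event lands on a Monday or Friday (gaps cycle 4, 3, 4, 3, 4, 3).
So the schedule is: every Monday and Friday.
Next Friday: August 11, 2028.
Next Monday: August 14, 2028.
Next Friday: August 18, 2028.
The following Monday is August 21, 2028.
Next Friday: August 25, 2028.
Next Monday: August 28, 2028.

August 28, 2028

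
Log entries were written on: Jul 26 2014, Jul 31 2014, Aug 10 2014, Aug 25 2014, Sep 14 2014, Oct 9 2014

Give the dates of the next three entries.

Intervals are 5, 10, 15, 20, 25 days — an arithmetic progression with common difference 5.
Next gap: 30 days. Oct 9 2014 + 30 days = Nov 8 2014.
Next gap: 35 days. Nov 8 2014 + 35 days = Dec 13 2014.
Next gap: 40 days. Dec 13 2014 + 40 days = Jan 22 2015.

Nov 8 2014, Dec 13 2014, Jan 22 2015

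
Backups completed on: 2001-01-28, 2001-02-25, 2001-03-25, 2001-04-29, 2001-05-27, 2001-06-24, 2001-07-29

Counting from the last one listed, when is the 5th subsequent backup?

2001-12-30

Every date is a Sunday; gaps 28, 28, 35, 28, 28, 35 days.
Each is the last Sunday of its month (at least one falls on the 29th or later, ruling out '4th Sunday').
Last Sunday of August 2001: 2001-08-26.
Last Sunday of September 2001: 2001-09-30.
October 2001 ends with Sunday 2001-10-28.
Last Sunday of November 2001: 2001-11-25.
Last Sunday of December 2001: 2001-12-30.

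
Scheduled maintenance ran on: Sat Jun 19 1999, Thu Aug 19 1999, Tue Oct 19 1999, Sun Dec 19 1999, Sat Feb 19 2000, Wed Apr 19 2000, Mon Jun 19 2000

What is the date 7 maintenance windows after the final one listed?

Sun Aug 19 2001

Gaps: 61, 61, 61, 62, 60, 61 days — not constant. Every event is on the 19th of the month.
Pattern: the 19th of every 2 months.
August 2000: Sat Aug 19 2000.
Next: October 2000 → Thu Oct 19 2000.
December 2000: Tue Dec 19 2000.
February 2001: Mon Feb 19 2001.
Next: April 2001 → Thu Apr 19 2001.
June 2001: Tue Jun 19 2001.
August 2001: Sun Aug 19 2001.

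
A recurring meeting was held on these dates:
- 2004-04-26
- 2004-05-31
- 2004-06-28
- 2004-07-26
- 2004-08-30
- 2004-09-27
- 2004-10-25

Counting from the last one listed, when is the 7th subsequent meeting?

2005-05-30

All Mondays; the gaps (35, 28, 28, 35, 28, 28) vary with month length.
This is the last Monday of each month.
Last Monday of November 2004: 2004-11-29.
Last Monday of December 2004: 2004-12-27.
January 2005 ends with Monday 2005-01-31.
Last Monday of February 2005: 2005-02-28.
March 2005 ends with Monday 2005-03-28.
April 2005 ends with Monday 2005-04-25.
Last Monday of May 2005: 2005-05-30.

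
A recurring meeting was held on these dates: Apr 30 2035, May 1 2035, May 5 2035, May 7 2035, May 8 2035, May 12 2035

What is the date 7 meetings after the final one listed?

Every event lands on a Monday or Tuesday or Saturday (gaps cycle 1, 4, 2, 1, 4).
So the schedule is: every Monday, Tuesday and Saturday.
Next Monday: May 14 2035.
Next Tuesday: May 15 2035.
Next Saturday: May 19 2035.
Next Monday: May 21 2035.
The following Tuesday is May 22 2035.
Next Saturday: May 26 2035.
Next Monday: May 28 2035.

May 28 2035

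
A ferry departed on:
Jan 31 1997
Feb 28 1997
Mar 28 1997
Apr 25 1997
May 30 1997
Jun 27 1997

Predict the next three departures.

These are Fridays with 28, 28, 28, 35, 28-day gaps.
Each is the final Friday of its month — Jan 31 1997 is past the 28th, so '4th Friday' doesn't fit.
July 1997 ends with Friday Jul 25 1997.
August 1997 ends with Friday Aug 29 1997.
September 1997 ends with Friday Sep 26 1997.

Jul 25 1997, Aug 29 1997, Sep 26 1997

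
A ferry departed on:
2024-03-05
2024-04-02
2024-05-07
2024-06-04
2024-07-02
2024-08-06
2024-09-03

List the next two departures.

2024-10-01, 2024-11-05

Gaps: 28, 35, 28, 28, 35, 28 days — a mix of 28 and 35. Every date is a Tuesday.
Each is the 1st Tuesday of its month.
October 2024 — 1st Tuesday is 2024-10-01.
November 2024 — 1st Tuesday is 2024-11-05.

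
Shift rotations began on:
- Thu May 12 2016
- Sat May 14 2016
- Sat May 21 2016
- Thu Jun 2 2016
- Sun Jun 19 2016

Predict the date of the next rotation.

Mon Jul 11 2016

The spacing grows by 5 each time: 2, 7, 12, 17 days.
Next gap: 22 days. Sun Jun 19 2016 + 22 days = Mon Jul 11 2016.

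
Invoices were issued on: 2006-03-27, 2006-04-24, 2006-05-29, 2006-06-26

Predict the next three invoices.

These are Mondays with 28, 35, 28-day gaps.
Each is the final Monday of its month — 2006-05-29 is past the 28th, so '4th Monday' doesn't fit.
July 2006 ends with Monday 2006-07-31.
August 2006 ends with Monday 2006-08-28.
Last Monday of September 2006: 2006-09-25.

2006-07-31, 2006-08-28, 2006-09-25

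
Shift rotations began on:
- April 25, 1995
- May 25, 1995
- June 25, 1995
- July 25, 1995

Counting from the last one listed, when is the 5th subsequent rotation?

December 25, 1995

The day-of-month is always 25 (30, 31, 30 days between events).
So this recurs on the 25th of each month.
August 1995: August 25, 1995.
September 1995: September 25, 1995.
Next: October 1995 → October 25, 1995.
Next: November 1995 → November 25, 1995.
Next: December 1995 → December 25, 1995.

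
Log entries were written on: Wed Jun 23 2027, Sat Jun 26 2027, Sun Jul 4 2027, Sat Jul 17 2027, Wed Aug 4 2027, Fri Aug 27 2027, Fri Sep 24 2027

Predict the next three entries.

Wed Oct 27 2027, Sat Dec 4 2027, Sun Jan 16 2028

Intervals are 3, 8, 13, 18, 23, 28 days — an arithmetic progression with common difference 5.
Next gap: 33 days. Fri Sep 24 2027 + 33 days = Wed Oct 27 2027.
Next gap: 38 days. Wed Oct 27 2027 + 38 days = Sat Dec 4 2027.
Next gap: 43 days. Sat Dec 4 2027 + 43 days = Sun Jan 16 2028.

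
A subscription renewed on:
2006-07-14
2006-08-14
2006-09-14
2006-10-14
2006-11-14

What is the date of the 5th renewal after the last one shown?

Gaps: 31, 31, 30, 31 days — not constant. Every event is on the 14th of the month.
Pattern: the 14th of each month.
Next: December 2006 → 2006-12-14.
January 2007: 2007-01-14.
February 2007: 2007-02-14.
Next: March 2007 → 2007-03-14.
Next: April 2007 → 2007-04-14.

2007-04-14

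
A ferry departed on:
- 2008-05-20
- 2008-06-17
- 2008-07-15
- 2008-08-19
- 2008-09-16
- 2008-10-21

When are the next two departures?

Gaps: 28, 28, 35, 28, 35 days — a mix of 28 and 35. Every date is a Tuesday.
Each is the 3rd Tuesday of its month.
November 2008 — 3rd Tuesday is 2008-11-18.
3rd Tuesday of December 2008: 2008-12-16.

2008-11-18, 2008-12-16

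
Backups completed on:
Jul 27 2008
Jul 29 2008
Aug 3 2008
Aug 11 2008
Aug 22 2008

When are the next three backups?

Sep 5 2008, Sep 22 2008, Oct 12 2008

Intervals are 2, 5, 8, 11 days — an arithmetic progression with common difference 3.
Next gap: 14 days. Aug 22 2008 + 14 days = Sep 5 2008.
Next gap: 17 days. Sep 5 2008 + 17 days = Sep 22 2008.
Next gap: 20 days. Sep 22 2008 + 20 days = Oct 12 2008.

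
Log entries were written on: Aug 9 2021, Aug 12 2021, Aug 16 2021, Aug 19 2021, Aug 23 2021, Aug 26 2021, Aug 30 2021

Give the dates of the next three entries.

Every event lands on a Monday or Thursday (gaps cycle 3, 4, 3, 4, 3, 4).
So the schedule is: every Monday and Thursday.
The following Thursday is Sep 2 2021.
Next Monday: Sep 6 2021.
The following Thursday is Sep 9 2021.

Sep 2 2021, Sep 6 2021, Sep 9 2021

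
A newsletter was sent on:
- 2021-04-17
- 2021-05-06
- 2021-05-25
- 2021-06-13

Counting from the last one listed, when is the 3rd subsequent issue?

Gaps between consecutive events: 19, 19, 19 days — a constant 19-day interval.
2021-06-13 + 19 days = 2021-07-02.
2021-07-02 + 19 days = 2021-07-21.
2021-07-21 + 19 days = 2021-08-09.

2021-08-09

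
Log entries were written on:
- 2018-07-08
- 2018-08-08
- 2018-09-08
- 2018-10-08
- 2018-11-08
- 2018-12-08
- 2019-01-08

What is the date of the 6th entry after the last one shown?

Each date is the 8th; the gaps (31, 31, 30, 31, 30, 31) track the month lengths.
The rule is the 8th of each month.
Next: February 2019 → 2019-02-08.
Next: March 2019 → 2019-03-08.
April 2019: 2019-04-08.
Next: May 2019 → 2019-05-08.
June 2019: 2019-06-08.
Next: July 2019 → 2019-07-08.

2019-07-08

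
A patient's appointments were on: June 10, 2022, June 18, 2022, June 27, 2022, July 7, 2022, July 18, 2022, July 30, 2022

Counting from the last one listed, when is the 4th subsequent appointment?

Gaps: 8, 9, 10, 11, 12 days — each gap is 1 larger than the previous one.
Next gap: 13 days. July 30, 2022 + 13 days = August 12, 2022.
Next gap: 14 days. August 12, 2022 + 14 days = August 26, 2022.
Next gap: 15 days. August 26, 2022 + 15 days = September 10, 2022.
Next gap: 16 days. September 10, 2022 + 16 days = September 26, 2022.

September 26, 2022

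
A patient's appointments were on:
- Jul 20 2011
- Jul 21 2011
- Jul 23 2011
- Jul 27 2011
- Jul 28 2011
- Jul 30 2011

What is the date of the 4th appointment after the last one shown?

The gap pattern 1, 2, 4, 1, 2 repeats every 3 events.
These are the Wednesdays, Thursdays and Saturdays of each week.
The following Wednesday is Aug 3 2011.
Next Thursday: Aug 4 2011.
Next Saturday: Aug 6 2011.
The following Wednesday is Aug 10 2011.

Aug 10 2011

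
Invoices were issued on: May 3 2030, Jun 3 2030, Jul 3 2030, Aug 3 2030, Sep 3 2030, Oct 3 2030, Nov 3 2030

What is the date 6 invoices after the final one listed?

May 3 2031

The day-of-month is always 3 (31, 30, 31, 31, 30, 31 days between events).
So this recurs on the 3rd of each month.
December 2030: Dec 3 2030.
January 2031: Jan 3 2031.
Next: February 2031 → Feb 3 2031.
Next: March 2031 → Mar 3 2031.
Next: April 2031 → Apr 3 2031.
May 2031: May 3 2031.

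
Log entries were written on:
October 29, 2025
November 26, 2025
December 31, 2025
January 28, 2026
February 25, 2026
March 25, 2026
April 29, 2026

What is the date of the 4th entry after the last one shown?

Every date is a Wednesday; gaps 28, 35, 28, 28, 28, 35 days.
Each is the last Wednesday of its month (at least one falls on the 29th or later, ruling out '4th Wednesday').
May 2026 ends with Wednesday May 27, 2026.
June 2026 ends with Wednesday June 24, 2026.
July 2026 ends with Wednesday July 29, 2026.
Last Wednesday of August 2026: August 26, 2026.

August 26, 2026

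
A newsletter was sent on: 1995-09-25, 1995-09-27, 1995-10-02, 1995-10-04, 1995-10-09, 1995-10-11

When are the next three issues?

The gap pattern 2, 5, 2, 5, 2 repeats every 2 events.
These are the Mondays and Wednesdays of each week.
The following Monday is 1995-10-16.
Next Wednesday: 1995-10-18.
The following Monday is 1995-10-23.

1995-10-16, 1995-10-18, 1995-10-23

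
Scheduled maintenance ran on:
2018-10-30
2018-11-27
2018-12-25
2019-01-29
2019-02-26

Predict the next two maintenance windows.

2019-03-26, 2019-04-30

All Tuesdays; the gaps (28, 28, 35, 28) vary with month length.
This is the last Tuesday of each month.
March 2019 ends with Tuesday 2019-03-26.
Last Tuesday of April 2019: 2019-04-30.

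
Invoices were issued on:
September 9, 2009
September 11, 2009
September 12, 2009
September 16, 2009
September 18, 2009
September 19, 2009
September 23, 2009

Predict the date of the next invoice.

Gaps: 2, 1, 4, 2, 1, 4 days — not constant, but cyclic with period 3.
The events fall on every Wednesday, Friday and Saturday.
Next Friday: September 25, 2009.

September 25, 2009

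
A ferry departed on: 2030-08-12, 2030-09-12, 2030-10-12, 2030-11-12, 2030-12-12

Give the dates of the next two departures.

2031-01-12, 2031-02-12

Gaps: 31, 30, 31, 30 days — not constant. Every event is on the 12th of the month.
Pattern: the 12th of each month.
January 2031: 2031-01-12.
February 2031: 2031-02-12.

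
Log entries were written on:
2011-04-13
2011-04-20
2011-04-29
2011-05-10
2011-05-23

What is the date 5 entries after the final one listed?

2011-08-26

Intervals are 7, 9, 11, 13 days — an arithmetic progression with common difference 2.
Next gap: 15 days. 2011-05-23 + 15 days = 2011-06-07.
Next gap: 17 days. 2011-06-07 + 17 days = 2011-06-24.
Next gap: 19 days. 2011-06-24 + 19 days = 2011-07-13.
Next gap: 21 days. 2011-07-13 + 21 days = 2011-08-03.
Next gap: 23 days. 2011-08-03 + 23 days = 2011-08-26.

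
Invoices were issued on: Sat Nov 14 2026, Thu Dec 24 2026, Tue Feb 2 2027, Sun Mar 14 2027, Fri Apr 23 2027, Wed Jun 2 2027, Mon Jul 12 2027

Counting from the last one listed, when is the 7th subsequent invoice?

Mon Apr 17 2028

Every event comes 40 days after the last (40, 40, 40, 40, 40, 40).
Mon Jul 12 2027 + 40 days = Sat Aug 21 2027.
Sat Aug 21 2027 + 40 days = Thu Sep 30 2027.
Thu Sep 30 2027 + 40 days = Tue Nov 9 2027.
Tue Nov 9 2027 + 40 days = Sun Dec 19 2027.
Sun Dec 19 2027 + 40 days = Fri Jan 28 2028.
Fri Jan 28 2028 + 40 days = Wed Mar 8 2028.
Wed Mar 8 2028 + 40 days = Mon Apr 17 2028.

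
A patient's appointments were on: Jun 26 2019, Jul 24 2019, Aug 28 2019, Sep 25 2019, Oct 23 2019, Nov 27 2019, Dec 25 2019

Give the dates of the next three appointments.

Jan 22 2020, Feb 26 2020, Mar 25 2020

These are Wednesdays at 28- or 35-day spacing (28, 35, 28, 28, 35, 28).
The pattern: 4th Wednesday of the month.
January 2020 — 4th Wednesday is Jan 22 2020.
February 2020 — 4th Wednesday is Feb 26 2020.
March 2020 — 4th Wednesday is Mar 25 2020.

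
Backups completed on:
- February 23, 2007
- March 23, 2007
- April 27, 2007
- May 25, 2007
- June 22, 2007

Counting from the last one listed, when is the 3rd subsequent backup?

September 28, 2007

All dates are Fridays, 28, 35, 28, 28 days apart.
Specifically, the 4th Friday of each month.
4th Friday of July 2007: July 27, 2007.
August 2007 — 4th Friday is August 24, 2007.
September 2007 — 4th Friday is September 28, 2007.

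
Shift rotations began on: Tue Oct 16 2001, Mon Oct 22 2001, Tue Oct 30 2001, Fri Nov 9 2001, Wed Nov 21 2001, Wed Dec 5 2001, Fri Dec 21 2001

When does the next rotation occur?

Intervals are 6, 8, 10, 12, 14, 16 days — an arithmetic progression with common difference 2.
Next gap: 18 days. Fri Dec 21 2001 + 18 days = Tue Jan 8 2002.

Tue Jan 8 2002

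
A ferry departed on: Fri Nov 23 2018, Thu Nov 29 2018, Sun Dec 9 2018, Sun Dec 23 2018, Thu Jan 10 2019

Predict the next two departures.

Fri Feb 1 2019, Wed Feb 27 2019

Gaps: 6, 10, 14, 18 days — each gap is 4 larger than the previous one.
Next gap: 22 days. Thu Jan 10 2019 + 22 days = Fri Feb 1 2019.
Next gap: 26 days. Fri Feb 1 2019 + 26 days = Wed Feb 27 2019.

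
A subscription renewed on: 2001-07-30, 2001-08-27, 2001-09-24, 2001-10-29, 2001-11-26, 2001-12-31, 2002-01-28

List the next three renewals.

2002-02-25, 2002-03-25, 2002-04-29

Every date is a Monday; gaps 28, 28, 35, 28, 35, 28 days.
Each is the last Monday of its month (at least one falls on the 29th or later, ruling out '4th Monday').
Last Monday of February 2002: 2002-02-25.
March 2002 ends with Monday 2002-03-25.
Last Monday of April 2002: 2002-04-29.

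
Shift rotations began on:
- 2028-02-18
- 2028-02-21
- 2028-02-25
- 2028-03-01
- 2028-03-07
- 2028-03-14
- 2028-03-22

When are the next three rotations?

2028-03-31, 2028-04-10, 2028-04-21

Gaps: 3, 4, 5, 6, 7, 8 days — each gap is 1 larger than the previous one.
Next gap: 9 days. 2028-03-22 + 9 days = 2028-03-31.
Next gap: 10 days. 2028-03-31 + 10 days = 2028-04-10.
Next gap: 11 days. 2028-04-10 + 11 days = 2028-04-21.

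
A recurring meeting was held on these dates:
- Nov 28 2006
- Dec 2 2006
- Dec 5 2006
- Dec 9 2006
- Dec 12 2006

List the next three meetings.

Dec 16 2006, Dec 19 2006, Dec 23 2006

Every event lands on a Tuesday or Saturday (gaps cycle 4, 3, 4, 3).
So the schedule is: every Tuesday and Saturday.
Next Saturday: Dec 16 2006.
Next Tuesday: Dec 19 2006.
The following Saturday is Dec 23 2006.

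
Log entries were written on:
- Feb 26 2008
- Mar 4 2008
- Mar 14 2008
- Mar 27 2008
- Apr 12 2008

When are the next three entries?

May 1 2008, May 23 2008, Jun 17 2008

Intervals are 7, 10, 13, 16 days — an arithmetic progression with common difference 3.
Next gap: 19 days. Apr 12 2008 + 19 days = May 1 2008.
Next gap: 22 days. May 1 2008 + 22 days = May 23 2008.
Next gap: 25 days. May 23 2008 + 25 days = Jun 17 2008.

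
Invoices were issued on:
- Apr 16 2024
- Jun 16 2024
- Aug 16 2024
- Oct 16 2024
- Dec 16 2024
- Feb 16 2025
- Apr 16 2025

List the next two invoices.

Jun 16 2025, Aug 16 2025

The day-of-month is always 16 (61, 61, 61, 61, 62, 59 days between events).
So this recurs on the 16th of every 2 months.
Next: June 2025 → Jun 16 2025.
Next: August 2025 → Aug 16 2025.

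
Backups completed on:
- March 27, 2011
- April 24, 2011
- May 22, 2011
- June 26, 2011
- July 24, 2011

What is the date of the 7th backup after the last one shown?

All dates are Sundays, 28, 28, 35, 28 days apart.
Specifically, the 4th Sunday of each month.
August 2011 — 4th Sunday is August 28, 2011.
September 2011 — 4th Sunday is September 25, 2011.
4th Sunday of October 2011: October 23, 2011.
November 2011 — 4th Sunday is November 27, 2011.
December 2011 — 4th Sunday is December 25, 2011.
January 2012 — 4th Sunday is January 22, 2012.
February 2012 — 4th Sunday is February 26, 2012.

February 26, 2012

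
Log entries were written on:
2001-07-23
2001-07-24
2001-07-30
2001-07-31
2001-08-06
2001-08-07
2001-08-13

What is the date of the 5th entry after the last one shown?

2001-08-28

The gap pattern 1, 6, 1, 6, 1, 6 repeats every 2 events.
These are the Mondays and Tuesdays of each week.
Next Tuesday: 2001-08-14.
Next Monday: 2001-08-20.
The following Tuesday is 2001-08-21.
Next Monday: 2001-08-27.
The following Tuesday is 2001-08-28.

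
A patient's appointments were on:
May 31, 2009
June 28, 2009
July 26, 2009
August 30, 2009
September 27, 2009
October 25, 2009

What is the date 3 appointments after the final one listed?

These are Sundays with 28, 28, 35, 28, 28-day gaps.
Each is the final Sunday of its month — May 31, 2009 is past the 28th, so '4th Sunday' doesn't fit.
Last Sunday of November 2009: November 29, 2009.
December 2009 ends with Sunday December 27, 2009.
Last Sunday of January 2010: January 31, 2010.

January 31, 2010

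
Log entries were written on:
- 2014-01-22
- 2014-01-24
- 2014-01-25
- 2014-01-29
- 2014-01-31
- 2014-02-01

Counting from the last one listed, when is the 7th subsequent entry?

2014-02-19

Every event lands on a Wednesday or Friday or Saturday (gaps cycle 2, 1, 4, 2, 1).
So the schedule is: every Wednesday, Friday and Saturday.
The following Wednesday is 2014-02-05.
The following Friday is 2014-02-07.
Next Saturday: 2014-02-08.
The following Wednesday is 2014-02-12.
The following Friday is 2014-02-14.
The following Saturday is 2014-02-15.
Next Wednesday: 2014-02-19.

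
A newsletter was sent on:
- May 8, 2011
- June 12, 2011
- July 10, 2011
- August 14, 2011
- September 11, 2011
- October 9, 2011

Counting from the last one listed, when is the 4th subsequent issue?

Gaps: 35, 28, 35, 28, 28 days — a mix of 28 and 35. Every date is a Sunday.
Each is the 2nd Sunday of its month.
2nd Sunday of November 2011: November 13, 2011.
2nd Sunday of December 2011: December 11, 2011.
2nd Sunday of January 2012: January 8, 2012.
February 2012 — 2nd Sunday is February 12, 2012.

February 12, 2012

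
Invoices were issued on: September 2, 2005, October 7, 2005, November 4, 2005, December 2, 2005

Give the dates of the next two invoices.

January 6, 2006; February 3, 2006

These are Fridays at 28- or 35-day spacing (35, 28, 28).
The pattern: 1st Friday of the month.
1st Friday of January 2006: January 6, 2006.
1st Friday of February 2006: February 3, 2006.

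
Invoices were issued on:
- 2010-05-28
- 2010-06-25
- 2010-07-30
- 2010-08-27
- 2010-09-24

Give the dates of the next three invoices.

2010-10-29, 2010-11-26, 2010-12-31

Every date is a Friday; gaps 28, 35, 28, 28 days.
Each is the last Friday of its month (at least one falls on the 29th or later, ruling out '4th Friday').
Last Friday of October 2010: 2010-10-29.
Last Friday of November 2010: 2010-11-26.
December 2010 ends with Friday 2010-12-31.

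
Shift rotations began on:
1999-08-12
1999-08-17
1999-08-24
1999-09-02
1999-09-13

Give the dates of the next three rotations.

1999-09-26, 1999-10-11, 1999-10-28

The spacing grows by 2 each time: 5, 7, 9, 11 days.
Next gap: 13 days. 1999-09-13 + 13 days = 1999-09-26.
Next gap: 15 days. 1999-09-26 + 15 days = 1999-10-11.
Next gap: 17 days. 1999-10-11 + 17 days = 1999-10-28.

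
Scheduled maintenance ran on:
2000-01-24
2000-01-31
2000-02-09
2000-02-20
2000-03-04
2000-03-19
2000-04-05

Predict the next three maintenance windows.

The spacing grows by 2 each time: 7, 9, 11, 13, 15, 17 days.
Next gap: 19 days. 2000-04-05 + 19 days = 2000-04-24.
Next gap: 21 days. 2000-04-24 + 21 days = 2000-05-15.
Next gap: 23 days. 2000-05-15 + 23 days = 2000-06-07.

2000-04-24, 2000-05-15, 2000-06-07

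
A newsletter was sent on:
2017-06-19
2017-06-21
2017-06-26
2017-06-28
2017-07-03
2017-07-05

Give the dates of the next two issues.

Gaps: 2, 5, 2, 5, 2 days — not constant, but cyclic with period 2.
The events fall on every Monday and Wednesday.
Next Monday: 2017-07-10.
The following Wednesday is 2017-07-12.

2017-07-10, 2017-07-12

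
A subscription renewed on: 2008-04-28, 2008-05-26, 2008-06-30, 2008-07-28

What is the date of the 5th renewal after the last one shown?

2008-12-29

All Mondays; the gaps (28, 35, 28) vary with month length.
This is the last Monday of each month.
August 2008 ends with Monday 2008-08-25.
September 2008 ends with Monday 2008-09-29.
Last Monday of October 2008: 2008-10-27.
Last Monday of November 2008: 2008-11-24.
Last Monday of December 2008: 2008-12-29.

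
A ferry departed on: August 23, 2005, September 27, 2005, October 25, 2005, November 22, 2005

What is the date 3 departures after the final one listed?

February 28, 2006

Gaps: 35, 28, 28 days — a mix of 28 and 35. Every date is a Tuesday.
Each is the 4th Tuesday of its month.
December 2005 — 4th Tuesday is December 27, 2005.
4th Tuesday of January 2006: January 24, 2006.
4th Tuesday of February 2006: February 28, 2006.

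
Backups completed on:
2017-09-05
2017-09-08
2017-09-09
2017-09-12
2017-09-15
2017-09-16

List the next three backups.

2017-09-19, 2017-09-22, 2017-09-23

Gaps: 3, 1, 3, 3, 1 days — not constant, but cyclic with period 3.
The events fall on every Tuesday, Friday and Saturday.
Next Tuesday: 2017-09-19.
The following Friday is 2017-09-22.
Next Saturday: 2017-09-23.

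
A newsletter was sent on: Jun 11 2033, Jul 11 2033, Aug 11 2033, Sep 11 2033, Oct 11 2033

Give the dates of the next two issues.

Nov 11 2033, Dec 11 2033

Gaps: 30, 31, 31, 30 days — not constant. Every event is on the 11th of the month.
Pattern: the 11th of each month.
November 2033: Nov 11 2033.
December 2033: Dec 11 2033.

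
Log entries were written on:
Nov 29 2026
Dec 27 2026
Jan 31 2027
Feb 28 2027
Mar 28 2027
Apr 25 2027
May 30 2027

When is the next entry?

Jun 27 2027

These are Sundays with 28, 35, 28, 28, 28, 35-day gaps.
Each is the final Sunday of its month — Nov 29 2026 is past the 28th, so '4th Sunday' doesn't fit.
Last Sunday of June 2027: Jun 27 2027.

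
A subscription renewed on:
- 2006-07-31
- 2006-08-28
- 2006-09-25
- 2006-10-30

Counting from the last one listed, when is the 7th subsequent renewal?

Every date is a Monday; gaps 28, 28, 35 days.
Each is the last Monday of its month (at least one falls on the 29th or later, ruling out '4th Monday').
November 2006 ends with Monday 2006-11-27.
December 2006 ends with Monday 2006-12-25.
Last Monday of January 2007: 2007-01-29.
Last Monday of February 2007: 2007-02-26.
Last Monday of March 2007: 2007-03-26.
Last Monday of April 2007: 2007-04-30.
May 2007 ends with Monday 2007-05-28.

2007-05-28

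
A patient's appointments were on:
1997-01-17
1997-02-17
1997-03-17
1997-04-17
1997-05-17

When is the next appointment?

1997-06-17

The day-of-month is always 17 (31, 28, 31, 30 days between events).
So this recurs on the 17th of each month.
Next: June 1997 → 1997-06-17.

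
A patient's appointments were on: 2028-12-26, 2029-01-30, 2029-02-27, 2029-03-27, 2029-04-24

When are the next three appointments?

2029-05-29, 2029-06-26, 2029-07-31

Every date is a Tuesday; gaps 35, 28, 28, 28 days.
Each is the last Tuesday of its month (at least one falls on the 29th or later, ruling out '4th Tuesday').
May 2029 ends with Tuesday 2029-05-29.
June 2029 ends with Tuesday 2029-06-26.
Last Tuesday of July 2029: 2029-07-31.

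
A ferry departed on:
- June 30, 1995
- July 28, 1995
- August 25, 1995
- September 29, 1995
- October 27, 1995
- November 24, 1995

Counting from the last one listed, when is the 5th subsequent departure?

Every date is a Friday; gaps 28, 28, 35, 28, 28 days.
Each is the last Friday of its month (at least one falls on the 29th or later, ruling out '4th Friday').
December 1995 ends with Friday December 29, 1995.
January 1996 ends with Friday January 26, 1996.
February 1996 ends with Friday February 23, 1996.
March 1996 ends with Friday March 29, 1996.
Last Friday of April 1996: April 26, 1996.

April 26, 1996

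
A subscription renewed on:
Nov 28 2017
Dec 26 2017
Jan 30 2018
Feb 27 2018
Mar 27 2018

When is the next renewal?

Apr 24 2018

All Tuesdays; the gaps (28, 35, 28, 28) vary with month length.
This is the last Tuesday of each month.
April 2018 ends with Tuesday Apr 24 2018.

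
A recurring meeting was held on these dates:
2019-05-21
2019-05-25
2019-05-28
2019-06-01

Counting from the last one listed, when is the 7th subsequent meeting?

The gap pattern 4, 3, 4 repeats every 2 events.
These are the Tuesdays and Saturdays of each week.
Next Tuesday: 2019-06-04.
Next Saturday: 2019-06-08.
The following Tuesday is 2019-06-11.
Next Saturday: 2019-06-15.
The following Tuesday is 2019-06-18.
Next Saturday: 2019-06-22.
The following Tuesday is 2019-06-25.

2019-06-25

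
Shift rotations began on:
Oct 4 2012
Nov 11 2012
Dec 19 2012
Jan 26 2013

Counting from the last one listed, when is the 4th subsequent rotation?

Jun 27 2013

Every event comes 38 days after the last (38, 38, 38).
Jan 26 2013 + 38 days = Mar 5 2013.
Mar 5 2013 + 38 days = Apr 12 2013.
Apr 12 2013 + 38 days = May 20 2013.
May 20 2013 + 38 days = Jun 27 2013.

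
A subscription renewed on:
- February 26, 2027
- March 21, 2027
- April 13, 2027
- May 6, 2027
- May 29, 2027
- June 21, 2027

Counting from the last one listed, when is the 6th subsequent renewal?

Gaps between consecutive events: 23, 23, 23, 23, 23 days — a constant 23-day interval.
June 21, 2027 + 23 days = July 14, 2027.
July 14, 2027 + 23 days = August 6, 2027.
August 6, 2027 + 23 days = August 29, 2027.
August 29, 2027 + 23 days = September 21, 2027.
September 21, 2027 + 23 days = October 14, 2027.
October 14, 2027 + 23 days = November 6, 2027.

November 6, 2027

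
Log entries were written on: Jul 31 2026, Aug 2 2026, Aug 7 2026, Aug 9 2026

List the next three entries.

Aug 14 2026, Aug 16 2026, Aug 21 2026

Gaps: 2, 5, 2 days — not constant, but cyclic with period 2.
The events fall on every Friday and Sunday.
Next Friday: Aug 14 2026.
The following Sunday is Aug 16 2026.
The following Friday is Aug 21 2026.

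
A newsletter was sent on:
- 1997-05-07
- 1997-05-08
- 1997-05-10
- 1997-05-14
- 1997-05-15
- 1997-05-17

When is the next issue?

The gap pattern 1, 2, 4, 1, 2 repeats every 3 events.
These are the Wednesdays, Thursdays and Saturdays of each week.
Next Wednesday: 1997-05-21.

1997-05-21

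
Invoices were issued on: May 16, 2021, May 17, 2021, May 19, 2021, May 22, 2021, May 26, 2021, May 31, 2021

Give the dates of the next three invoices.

June 6, 2021; June 13, 2021; June 21, 2021

Intervals are 1, 2, 3, 4, 5 days — an arithmetic progression with common difference 1.
Next gap: 6 days. May 31, 2021 + 6 days = June 6, 2021.
Next gap: 7 days. June 6, 2021 + 7 days = June 13, 2021.
Next gap: 8 days. June 13, 2021 + 8 days = June 21, 2021.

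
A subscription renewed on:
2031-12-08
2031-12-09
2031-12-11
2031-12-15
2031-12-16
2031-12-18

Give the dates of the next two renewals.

2031-12-22, 2031-12-23

Gaps: 1, 2, 4, 1, 2 days — not constant, but cyclic with period 3.
The events fall on every Monday, Tuesday and Thursday.
The following Monday is 2031-12-22.
The following Tuesday is 2031-12-23.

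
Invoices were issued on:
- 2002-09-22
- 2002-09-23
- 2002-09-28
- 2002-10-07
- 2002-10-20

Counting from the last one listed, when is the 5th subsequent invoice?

2003-02-22

Gaps: 1, 5, 9, 13 days — each gap is 4 larger than the previous one.
Next gap: 17 days. 2002-10-20 + 17 days = 2002-11-06.
Next gap: 21 days. 2002-11-06 + 21 days = 2002-11-27.
Next gap: 25 days. 2002-11-27 + 25 days = 2002-12-22.
Next gap: 29 days. 2002-12-22 + 29 days = 2003-01-20.
Next gap: 33 days. 2003-01-20 + 33 days = 2003-02-22.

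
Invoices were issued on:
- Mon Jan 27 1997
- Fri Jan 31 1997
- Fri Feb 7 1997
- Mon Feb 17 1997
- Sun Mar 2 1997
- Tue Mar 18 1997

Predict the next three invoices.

Sun Apr 6 1997, Mon Apr 28 1997, Fri May 23 1997

Intervals are 4, 7, 10, 13, 16 days — an arithmetic progression with common difference 3.
Next gap: 19 days. Tue Mar 18 1997 + 19 days = Sun Apr 6 1997.
Next gap: 22 days. Sun Apr 6 1997 + 22 days = Mon Apr 28 1997.
Next gap: 25 days. Mon Apr 28 1997 + 25 days = Fri May 23 1997.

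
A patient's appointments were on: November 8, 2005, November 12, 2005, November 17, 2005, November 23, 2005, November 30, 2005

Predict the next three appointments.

December 8, 2005; December 17, 2005; December 27, 2005

Intervals are 4, 5, 6, 7 days — an arithmetic progression with common difference 1.
Next gap: 8 days. November 30, 2005 + 8 days = December 8, 2005.
Next gap: 9 days. December 8, 2005 + 9 days = December 17, 2005.
Next gap: 10 days. December 17, 2005 + 10 days = December 27, 2005.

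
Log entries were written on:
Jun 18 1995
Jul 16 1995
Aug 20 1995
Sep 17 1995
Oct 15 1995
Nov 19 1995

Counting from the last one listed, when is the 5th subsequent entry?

Apr 21 1996

All dates are Sundays, 28, 35, 28, 28, 35 days apart.
Specifically, the 3rd Sunday of each month.
3rd Sunday of December 1995: Dec 17 1995.
3rd Sunday of January 1996: Jan 21 1996.
February 1996 — 3rd Sunday is Feb 18 1996.
March 1996 — 3rd Sunday is Mar 17 1996.
April 1996 — 3rd Sunday is Apr 21 1996.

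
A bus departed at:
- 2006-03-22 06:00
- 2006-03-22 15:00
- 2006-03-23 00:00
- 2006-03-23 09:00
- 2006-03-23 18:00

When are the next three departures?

2006-03-24 03:00, 2006-03-24 12:00, 2006-03-24 21:00

The interval is a steady 9 hours (9, 9, 9, 9).
2006-03-23 18:00 + 9 h = 2006-03-24 03:00.
2006-03-24 03:00 + 9 h = 2006-03-24 12:00.
2006-03-24 12:00 + 9 h = 2006-03-24 21:00.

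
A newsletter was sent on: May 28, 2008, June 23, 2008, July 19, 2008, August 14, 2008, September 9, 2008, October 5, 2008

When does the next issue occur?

October 31, 2008

Gaps between consecutive events: 26, 26, 26, 26, 26 days — a constant 26-day interval.
October 5, 2008 + 26 days = October 31, 2008.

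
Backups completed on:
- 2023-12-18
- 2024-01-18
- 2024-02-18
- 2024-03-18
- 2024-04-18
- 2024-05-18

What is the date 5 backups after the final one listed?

The day-of-month is always 18 (31, 31, 29, 31, 30 days between events).
So this recurs on the 18th of each month.
Next: June 2024 → 2024-06-18.
July 2024: 2024-07-18.
Next: August 2024 → 2024-08-18.
Next: September 2024 → 2024-09-18.
October 2024: 2024-10-18.

2024-10-18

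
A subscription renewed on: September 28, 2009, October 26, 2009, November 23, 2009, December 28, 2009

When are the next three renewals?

January 25, 2010; February 22, 2010; March 22, 2010

These are Mondays at 28- or 35-day spacing (28, 28, 35).
The pattern: 4th Monday of the month.
4th Monday of January 2010: January 25, 2010.
4th Monday of February 2010: February 22, 2010.
March 2010 — 4th Monday is March 22, 2010.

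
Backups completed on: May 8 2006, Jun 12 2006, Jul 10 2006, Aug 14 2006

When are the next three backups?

Gaps: 35, 28, 35 days — a mix of 28 and 35. Every date is a Monday.
Each is the 2nd Monday of its month.
September 2006 — 2nd Monday is Sep 11 2006.
2nd Monday of October 2006: Oct 9 2006.
2nd Monday of November 2006: Nov 13 2006.

Sep 11 2006, Oct 9 2006, Nov 13 2006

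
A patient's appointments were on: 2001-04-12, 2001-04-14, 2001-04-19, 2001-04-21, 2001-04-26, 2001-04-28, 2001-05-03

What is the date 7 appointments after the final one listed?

The gap pattern 2, 5, 2, 5, 2, 5 repeats every 2 events.
These are the Thursdays and Saturdays of each week.
The following Saturday is 2001-05-05.
Next Thursday: 2001-05-10.
The following Saturday is 2001-05-12.
Next Thursday: 2001-05-17.
The following Saturday is 2001-05-19.
Next Thursday: 2001-05-24.
Next Saturday: 2001-05-26.

2001-05-26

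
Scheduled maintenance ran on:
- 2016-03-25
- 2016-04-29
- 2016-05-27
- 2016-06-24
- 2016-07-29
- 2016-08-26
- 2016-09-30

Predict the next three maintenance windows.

2016-10-28, 2016-11-25, 2016-12-30

Every date is a Friday; gaps 35, 28, 28, 35, 28, 35 days.
Each is the last Friday of its month (at least one falls on the 29th or later, ruling out '4th Friday').
October 2016 ends with Friday 2016-10-28.
Last Friday of November 2016: 2016-11-25.
Last Friday of December 2016: 2016-12-30.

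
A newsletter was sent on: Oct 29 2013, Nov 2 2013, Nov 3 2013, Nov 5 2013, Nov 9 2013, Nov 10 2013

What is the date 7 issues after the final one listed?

Gaps: 4, 1, 2, 4, 1 days — not constant, but cyclic with period 3.
The events fall on every Tuesday, Saturday and Sunday.
The following Tuesday is Nov 12 2013.
Next Saturday: Nov 16 2013.
Next Sunday: Nov 17 2013.
Next Tuesday: Nov 19 2013.
The following Saturday is Nov 23 2013.
Next Sunday: Nov 24 2013.
The following Tuesday is Nov 26 2013.

Nov 26 2013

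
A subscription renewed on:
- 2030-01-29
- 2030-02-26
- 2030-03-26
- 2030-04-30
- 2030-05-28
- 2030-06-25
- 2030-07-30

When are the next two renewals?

2030-08-27, 2030-09-24

These are Tuesdays with 28, 28, 35, 28, 28, 35-day gaps.
Each is the final Tuesday of its month — 2030-01-29 is past the 28th, so '4th Tuesday' doesn't fit.
Last Tuesday of August 2030: 2030-08-27.
Last Tuesday of September 2030: 2030-09-24.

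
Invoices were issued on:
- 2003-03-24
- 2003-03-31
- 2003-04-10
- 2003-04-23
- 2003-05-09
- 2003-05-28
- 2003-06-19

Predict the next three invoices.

Intervals are 7, 10, 13, 16, 19, 22 days — an arithmetic progression with common difference 3.
Next gap: 25 days. 2003-06-19 + 25 days = 2003-07-14.
Next gap: 28 days. 2003-07-14 + 28 days = 2003-08-11.
Next gap: 31 days. 2003-08-11 + 31 days = 2003-09-11.

2003-07-14, 2003-08-11, 2003-09-11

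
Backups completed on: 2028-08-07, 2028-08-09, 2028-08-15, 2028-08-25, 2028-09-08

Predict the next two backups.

The spacing grows by 4 each time: 2, 6, 10, 14 days.
Next gap: 18 days. 2028-09-08 + 18 days = 2028-09-26.
Next gap: 22 days. 2028-09-26 + 22 days = 2028-10-18.

2028-09-26, 2028-10-18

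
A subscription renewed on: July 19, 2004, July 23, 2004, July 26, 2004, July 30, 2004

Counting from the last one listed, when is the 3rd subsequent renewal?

Every event lands on a Monday or Friday (gaps cycle 4, 3, 4).
So the schedule is: every Monday and Friday.
Next Monday: August 2, 2004.
The following Friday is August 6, 2004.
The following Monday is August 9, 2004.

August 9, 2004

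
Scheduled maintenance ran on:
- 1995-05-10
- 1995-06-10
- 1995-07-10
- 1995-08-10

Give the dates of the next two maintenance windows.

Each date is the 10th; the gaps (31, 30, 31) track the month lengths.
The rule is the 10th of each month.
September 1995: 1995-09-10.
Next: October 1995 → 1995-10-10.

1995-09-10, 1995-10-10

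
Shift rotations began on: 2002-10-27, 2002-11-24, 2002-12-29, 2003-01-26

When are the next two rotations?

These are Sundays with 28, 35, 28-day gaps.
Each is the final Sunday of its month — 2002-12-29 is past the 28th, so '4th Sunday' doesn't fit.
Last Sunday of February 2003: 2003-02-23.
Last Sunday of March 2003: 2003-03-30.

2003-02-23, 2003-03-30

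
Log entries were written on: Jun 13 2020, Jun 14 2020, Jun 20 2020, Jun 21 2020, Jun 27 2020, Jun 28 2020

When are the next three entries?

Jul 4 2020, Jul 5 2020, Jul 11 2020

Every event lands on a Saturday or Sunday (gaps cycle 1, 6, 1, 6, 1).
So the schedule is: every Saturday and Sunday.
The following Saturday is Jul 4 2020.
Next Sunday: Jul 5 2020.
The following Saturday is Jul 11 2020.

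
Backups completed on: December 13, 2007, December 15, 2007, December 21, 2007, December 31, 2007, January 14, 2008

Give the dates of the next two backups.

February 1, 2008; February 23, 2008

The spacing grows by 4 each time: 2, 6, 10, 14 days.
Next gap: 18 days. January 14, 2008 + 18 days = February 1, 2008.
Next gap: 22 days. February 1, 2008 + 22 days = February 23, 2008.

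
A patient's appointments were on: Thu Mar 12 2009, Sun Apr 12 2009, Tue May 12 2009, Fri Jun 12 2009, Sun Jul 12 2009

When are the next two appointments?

Gaps: 31, 30, 31, 30 days — not constant. Every event is on the 12th of the month.
Pattern: the 12th of each month.
Next: August 2009 → Wed Aug 12 2009.
Next: September 2009 → Sat Sep 12 2009.

Wed Aug 12 2009, Sat Sep 12 2009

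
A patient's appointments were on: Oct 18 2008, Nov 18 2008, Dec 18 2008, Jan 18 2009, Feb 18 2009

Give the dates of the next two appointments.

The day-of-month is always 18 (31, 30, 31, 31 days between events).
So this recurs on the 18th of each month.
March 2009: Mar 18 2009.
April 2009: Apr 18 2009.

Mar 18 2009, Apr 18 2009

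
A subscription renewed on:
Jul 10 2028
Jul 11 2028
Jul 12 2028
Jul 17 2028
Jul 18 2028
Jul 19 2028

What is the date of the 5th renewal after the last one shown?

Aug 1 2028

Every event lands on a Monday or Tuesday or Wednesday (gaps cycle 1, 1, 5, 1, 1).
So the schedule is: every Monday, Tuesday and Wednesday.
Next Monday: Jul 24 2028.
The following Tuesday is Jul 25 2028.
Next Wednesday: Jul 26 2028.
Next Monday: Jul 31 2028.
Next Tuesday: Aug 1 2028.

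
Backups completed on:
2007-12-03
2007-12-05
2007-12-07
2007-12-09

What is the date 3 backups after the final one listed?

The spacing is 2, 2, 2 days — always 2 days.
2007-12-09 + 2 days = 2007-12-11.
2007-12-11 + 2 days = 2007-12-13.
2007-12-13 + 2 days = 2007-12-15.

2007-12-15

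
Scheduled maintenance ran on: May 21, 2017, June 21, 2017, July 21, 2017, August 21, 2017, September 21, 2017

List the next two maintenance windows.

Each date is the 21st; the gaps (31, 30, 31, 31) track the month lengths.
The rule is the 21st of each month.
October 2017: October 21, 2017.
Next: November 2017 → November 21, 2017.

October 21, 2017; November 21, 2017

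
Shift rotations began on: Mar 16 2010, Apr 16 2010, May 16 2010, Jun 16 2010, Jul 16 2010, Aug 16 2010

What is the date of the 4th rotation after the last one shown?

The day-of-month is always 16 (31, 30, 31, 30, 31 days between events).
So this recurs on the 16th of each month.
Next: September 2010 → Sep 16 2010.
October 2010: Oct 16 2010.
November 2010: Nov 16 2010.
December 2010: Dec 16 2010.

Dec 16 2010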